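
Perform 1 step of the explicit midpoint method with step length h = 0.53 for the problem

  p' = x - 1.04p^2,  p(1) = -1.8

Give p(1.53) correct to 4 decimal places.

-4.3788

Midpoint: k1 = f(x_n, p_n); k2 = f(x_n + h/2, p_n + (h/2)·k1); p_{n+1} = p_n + h·k2.
x=1.000000, p=-1.800000:
  k1 = f(1.000000, -1.800000) = -2.369600
  k2 = f(1.265000, -2.427944) = -4.865709
  p ← -1.800000 + 0.53·(-4.865709) = -4.378826
p(1.53) ≈ -4.3788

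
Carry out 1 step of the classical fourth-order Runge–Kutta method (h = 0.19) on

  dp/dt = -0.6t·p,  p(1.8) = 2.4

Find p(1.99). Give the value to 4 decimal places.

RK4: k1 = f(t_n, p_n); k2 = f(t_n + h/2, p_n + (h/2)·k1); k3 = f(t_n + h/2, p_n + (h/2)·k2); k4 = f(t_n + h, p_n + h·k3); p_{n+1} = p_n + (h/6)·(k1 + 2k2 + 2k3 + k4).
t=1.800000, p=2.400000:
  k1 = f(1.800000, 2.400000) = -2.592000
  k2 = f(1.895000, 2.153760) = -2.448825
  k3 = f(1.895000, 2.167362) = -2.464290
  k4 = f(1.990000, 1.931785) = -2.306551
  p ← 2.400000 + (0.19/6)·(k1 + 2k2 + 2k3 + k4) = 1.933715
p(1.99) ≈ 1.9337

1.9337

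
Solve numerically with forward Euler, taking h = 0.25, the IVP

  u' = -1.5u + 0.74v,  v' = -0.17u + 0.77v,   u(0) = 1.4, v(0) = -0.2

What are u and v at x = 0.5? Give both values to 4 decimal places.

0.4686, -0.3910

Euler on (u,v): u_{n+1} = u_n + h·u', v_{n+1} = v_n + h·v'.
0.000000: (1.400000, -0.200000); f=(-2.248000, -0.392000) → (0.838000, -0.298000)
0.250000: (0.838000, -0.298000); f=(-1.477520, -0.371920) → (0.468620, -0.390980)
(u(0.5), v(0.5)) ≈ (0.4686, -0.3910)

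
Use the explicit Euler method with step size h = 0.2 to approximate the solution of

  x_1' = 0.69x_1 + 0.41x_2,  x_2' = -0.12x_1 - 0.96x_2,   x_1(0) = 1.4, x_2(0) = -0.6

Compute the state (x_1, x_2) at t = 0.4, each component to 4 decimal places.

1.7146, -0.4559

Euler on (x_1,x_2): x_1_{n+1} = x_1_n + h·x_1', x_2_{n+1} = x_2_n + h·x_2'.
0.000000: (1.400000, -0.600000); f=(0.720000, 0.408000) → (1.544000, -0.518400)
0.200000: (1.544000, -0.518400); f=(0.852816, 0.312384) → (1.714563, -0.455923)
(x_1(0.4), x_2(0.4)) ≈ (1.7146, -0.4559)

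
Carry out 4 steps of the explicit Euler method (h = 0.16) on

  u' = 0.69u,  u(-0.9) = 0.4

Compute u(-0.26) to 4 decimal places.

Euler: u_{n+1} = u_n + h·f(t_n, u_n).
t=-0.900000, u=0.400000: f=0.276000 → u ← 0.400000 + 0.16·0.276000 = 0.444160
t=-0.740000, u=0.444160: f=0.306470 → u ← 0.444160 + 0.16·0.306470 = 0.493195
t=-0.580000, u=0.493195: f=0.340305 → u ← 0.493195 + 0.16·0.340305 = 0.547644
t=-0.420000, u=0.547644: f=0.377874 → u ← 0.547644 + 0.16·0.377874 = 0.608104
u(-0.26) ≈ 0.6081

0.6081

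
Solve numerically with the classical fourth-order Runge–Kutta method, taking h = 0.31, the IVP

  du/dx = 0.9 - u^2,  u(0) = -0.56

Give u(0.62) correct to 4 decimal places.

RK4: k1 = f(x_n, u_n); k2 = f(x_n + h/2, u_n + (h/2)·k1); k3 = f(x_n + h/2, u_n + (h/2)·k2); k4 = f(x_n + h, u_n + h·k3); u_{n+1} = u_n + (h/6)·(k1 + 2k2 + 2k3 + k4).
x=0.000000, u=-0.560000:
  k1 = f(0.000000, -0.560000) = 0.586400
  k2 = f(0.155000, -0.469108) = 0.679938
  k3 = f(0.155000, -0.454610) = 0.693330
  k4 = f(0.310000, -0.345068) = 0.780928
  u ← -0.560000 + (0.31/6)·(k1 + 2k2 + 2k3 + k4) = -0.347450
x=0.310000, u=-0.347450:
  k1 = f(0.310000, -0.347450) = 0.779278
  k2 = f(0.465000, -0.226662) = 0.848624
  k3 = f(0.465000, -0.215914) = 0.853381
  k4 = f(0.620000, -0.082902) = 0.893127
  u ← -0.347450 + (0.31/6)·(k1 + 2k2 + 2k3 + k4) = -0.085169
u(0.62) ≈ -0.0852

-0.0852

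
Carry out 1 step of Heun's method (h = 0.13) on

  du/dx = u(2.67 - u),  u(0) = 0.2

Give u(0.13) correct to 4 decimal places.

Heun: k1 = f(x_n, u_n); k2 = f(x_n + h, u_n + h·k1); u_{n+1} = u_n + (h/2)·(k1 + k2).
x=0.000000, u=0.200000:
  k1 = f(0.000000, 0.200000) = 0.494000
  k2 = f(0.130000, 0.264220) = 0.635655
  u ← 0.200000 + (0.13/2)·(0.494000 + 0.635655) = 0.273428
u(0.13) ≈ 0.2734

0.2734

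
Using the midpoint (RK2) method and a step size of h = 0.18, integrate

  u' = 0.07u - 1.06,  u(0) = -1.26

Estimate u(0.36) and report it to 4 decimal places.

-1.6786

Midpoint: k1 = f(t_n, u_n); k2 = f(t_n + h/2, u_n + (h/2)·k1); u_{n+1} = u_n + h·k2.
t=0.000000, u=-1.260000:
  k1 = f(0.000000, -1.260000) = -1.148200
  k2 = f(0.090000, -1.363338) = -1.155434
  u ← -1.260000 + 0.18·(-1.155434) = -1.467978
t=0.180000, u=-1.467978:
  k1 = f(0.180000, -1.467978) = -1.162758
  k2 = f(0.270000, -1.572626) = -1.170084
  u ← -1.467978 + 0.18·(-1.170084) = -1.678593
u(0.36) ≈ -1.6786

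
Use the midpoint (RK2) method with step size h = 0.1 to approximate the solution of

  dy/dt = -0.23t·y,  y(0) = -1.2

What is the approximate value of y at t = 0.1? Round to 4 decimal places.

-1.1986

Midpoint: k1 = f(t_n, y_n); k2 = f(t_n + h/2, y_n + (h/2)·k1); y_{n+1} = y_n + h·k2.
t=0.000000, y=-1.200000:
  k1 = f(0.000000, -1.200000) = 0.000000
  k2 = f(0.050000, -1.200000) = 0.013800
  y ← -1.200000 + 0.1·0.013800 = -1.198620
y(0.1) ≈ -1.1986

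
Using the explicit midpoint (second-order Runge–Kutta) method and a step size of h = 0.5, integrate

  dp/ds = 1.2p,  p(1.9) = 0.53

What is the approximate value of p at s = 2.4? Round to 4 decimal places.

Midpoint: k1 = f(s_n, p_n); k2 = f(s_n + h/2, p_n + (h/2)·k1); p_{n+1} = p_n + h·k2.
s=1.900000, p=0.530000:
  k1 = f(1.900000, 0.530000) = 0.636000
  k2 = f(2.150000, 0.689000) = 0.826800
  p ← 0.530000 + 0.5·0.826800 = 0.943400
p(2.4) ≈ 0.9434

0.9434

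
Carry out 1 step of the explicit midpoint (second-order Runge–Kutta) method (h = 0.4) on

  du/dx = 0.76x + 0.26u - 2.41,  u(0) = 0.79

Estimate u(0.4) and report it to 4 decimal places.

Midpoint: k1 = f(x_n, u_n); k2 = f(x_n + h/2, u_n + (h/2)·k1); u_{n+1} = u_n + h·k2.
x=0.000000, u=0.790000:
  k1 = f(0.000000, 0.790000) = -2.204600
  k2 = f(0.200000, 0.349080) = -2.167239
  u ← 0.790000 + 0.4·(-2.167239) = -0.076896
u(0.4) ≈ -0.0769

-0.0769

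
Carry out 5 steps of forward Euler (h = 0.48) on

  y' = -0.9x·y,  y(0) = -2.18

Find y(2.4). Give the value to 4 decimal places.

Euler: y_{n+1} = y_n + h·f(x_n, y_n).
x=0.000000, y=-2.180000: f=0.000000 → y ← -2.180000 + 0.48·0.000000 = -2.180000
x=0.480000, y=-2.180000: f=0.941760 → y ← -2.180000 + 0.48·0.941760 = -1.727955
x=0.960000, y=-1.727955: f=1.492953 → y ← -1.727955 + 0.48·1.492953 = -1.011338
x=1.440000, y=-1.011338: f=1.310694 → y ← -1.011338 + 0.48·1.310694 = -0.382205
x=1.920000, y=-0.382205: f=0.660450 → y ← -0.382205 + 0.48·0.660450 = -0.065189
y(2.4) ≈ -0.0652

-0.0652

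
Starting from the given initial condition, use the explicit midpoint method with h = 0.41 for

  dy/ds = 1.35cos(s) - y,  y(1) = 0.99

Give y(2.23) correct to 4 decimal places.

0.1217

Midpoint: k1 = f(s_n, y_n); k2 = f(s_n + h/2, y_n + (h/2)·k1); y_{n+1} = y_n + h·k2.
s=1.000000, y=0.990000:
  k1 = f(1.000000, 0.990000) = -0.260592
  k2 = f(1.205000, 0.936579) = -0.453693
  y ← 0.990000 + 0.41·(-0.453693) = 0.803986
s=1.410000, y=0.803986:
  k1 = f(1.410000, 0.803986) = -0.587845
  k2 = f(1.615000, 0.683478) = -0.743133
  y ← 0.803986 + 0.41·(-0.743133) = 0.499301
s=1.820000, y=0.499301:
  k1 = f(1.820000, 0.499301) = -0.832255
  k2 = f(2.025000, 0.328689) = -0.920997
  y ← 0.499301 + 0.41·(-0.920997) = 0.121692
y(2.23) ≈ 0.1217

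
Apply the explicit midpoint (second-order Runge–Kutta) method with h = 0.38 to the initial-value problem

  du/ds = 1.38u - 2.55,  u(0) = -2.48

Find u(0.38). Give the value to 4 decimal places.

Midpoint: k1 = f(s_n, u_n); k2 = f(s_n + h/2, u_n + (h/2)·k1); u_{n+1} = u_n + h·k2.
s=0.000000, u=-2.480000:
  k1 = f(0.000000, -2.480000) = -5.972400
  k2 = f(0.190000, -3.614756) = -7.538363
  u ← -2.480000 + 0.38·(-7.538363) = -5.344578
u(0.38) ≈ -5.3446

-5.3446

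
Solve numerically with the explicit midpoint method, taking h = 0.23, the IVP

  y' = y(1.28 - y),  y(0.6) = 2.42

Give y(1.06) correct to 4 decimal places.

1.7798

Midpoint: k1 = f(x_n, y_n); k2 = f(x_n + h/2, y_n + (h/2)·k1); y_{n+1} = y_n + h·k2.
x=0.600000, y=2.420000:
  k1 = f(0.600000, 2.420000) = -2.758800
  k2 = f(0.715000, 2.102738) = -1.730002
  y ← 2.420000 + 0.23·(-1.730002) = 2.022099
x=0.830000, y=2.022099:
  k1 = f(0.830000, 2.022099) = -1.500599
  k2 = f(0.945000, 1.849531) = -1.053364
  y ← 2.022099 + 0.23·(-1.053364) = 1.779826
y(1.06) ≈ 1.7798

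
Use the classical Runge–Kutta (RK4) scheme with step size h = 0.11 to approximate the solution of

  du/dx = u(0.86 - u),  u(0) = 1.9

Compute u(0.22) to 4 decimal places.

1.5723

RK4: k1 = f(x_n, u_n); k2 = f(x_n + h/2, u_n + (h/2)·k1); k3 = f(x_n + h/2, u_n + (h/2)·k2); k4 = f(x_n + h, u_n + h·k3); u_{n+1} = u_n + (h/6)·(k1 + 2k2 + 2k3 + k4).
x=0.000000, u=1.900000:
  k1 = f(0.000000, 1.900000) = -1.976000
  k2 = f(0.055000, 1.791320) = -1.668292
  k3 = f(0.055000, 1.808244) = -1.714656
  k4 = f(0.110000, 1.711388) = -1.457055
  u ← 1.900000 + (0.11/6)·(k1 + 2k2 + 2k3 + k4) = 1.713019
x=0.110000, u=1.713019:
  k1 = f(0.110000, 1.713019) = -1.461238
  k2 = f(0.165000, 1.632651) = -1.261470
  k3 = f(0.165000, 1.643638) = -1.288018
  k4 = f(0.220000, 1.571337) = -1.117751
  u ← 1.713019 + (0.11/6)·(k1 + 2k2 + 2k3 + k4) = 1.572257
u(0.22) ≈ 1.5723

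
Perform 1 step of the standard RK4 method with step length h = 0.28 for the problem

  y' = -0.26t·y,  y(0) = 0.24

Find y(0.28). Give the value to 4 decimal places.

RK4: k1 = f(t_n, y_n); k2 = f(t_n + h/2, y_n + (h/2)·k1); k3 = f(t_n + h/2, y_n + (h/2)·k2); k4 = f(t_n + h, y_n + h·k3); y_{n+1} = y_n + (h/6)·(k1 + 2k2 + 2k3 + k4).
t=0.000000, y=0.240000:
  k1 = f(0.000000, 0.240000) = 0.000000
  k2 = f(0.140000, 0.240000) = -0.008736
  k3 = f(0.140000, 0.238777) = -0.008691
  k4 = f(0.280000, 0.237566) = -0.017295
  y ← 0.240000 + (0.28/6)·(k1 + 2k2 + 2k3 + k4) = 0.237566
y(0.28) ≈ 0.2376

0.2376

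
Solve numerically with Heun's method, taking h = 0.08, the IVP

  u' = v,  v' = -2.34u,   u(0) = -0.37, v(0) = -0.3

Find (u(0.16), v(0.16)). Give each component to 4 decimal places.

-0.4066, -0.1535

Heun on (u,v): k1 = f(s_n, state_n); k2 = f(s_n + h, state_n + h·k1); state_{n+1} = state_n + (h/2)·(k1 + k2).
0.000000: (-0.370000, -0.300000)
  k1 = (-0.300000, 0.865800)
  predictor → (-0.394000, -0.230736)
  k2 = (-0.230736, 0.921960)
  → (-0.391229, -0.228490)
0.080000: (-0.391229, -0.228490)
  k1 = (-0.228490, 0.915477)
  predictor → (-0.409509, -0.155251)
  k2 = (-0.155251, 0.958250)
  → (-0.406579, -0.153541)
(u(0.16), v(0.16)) ≈ (-0.4066, -0.1535)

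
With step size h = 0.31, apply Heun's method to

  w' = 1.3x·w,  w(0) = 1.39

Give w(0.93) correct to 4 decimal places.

Heun: k1 = f(x_n, w_n); k2 = f(x_n + h, w_n + h·k1); w_{n+1} = w_n + (h/2)·(k1 + k2).
x=0.000000, w=1.390000:
  k1 = f(0.000000, 1.390000) = 0.000000
  k2 = f(0.310000, 1.390000) = 0.560170
  w ← 1.390000 + (0.31/2)·(0.000000 + 0.560170) = 1.476826
x=0.310000, w=1.476826:
  k1 = f(0.310000, 1.476826) = 0.595161
  k2 = f(0.620000, 1.661326) = 1.339029
  w ← 1.476826 + (0.31/2)·(0.595161 + 1.339029) = 1.776626
x=0.620000, w=1.776626:
  k1 = f(0.620000, 1.776626) = 1.431960
  k2 = f(0.930000, 2.220534) = 2.684625
  w ← 1.776626 + (0.31/2)·(1.431960 + 2.684625) = 2.414697
w(0.93) ≈ 2.4147

2.4147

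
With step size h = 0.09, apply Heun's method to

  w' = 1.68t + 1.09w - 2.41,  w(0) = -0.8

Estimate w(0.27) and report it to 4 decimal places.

-1.7617

Heun: k1 = f(t_n, w_n); k2 = f(t_n + h, w_n + h·k1); w_{n+1} = w_n + (h/2)·(k1 + k2).
t=0.000000, w=-0.800000:
  k1 = f(0.000000, -0.800000) = -3.282000
  k2 = f(0.090000, -1.095380) = -3.452764
  w ← -0.800000 + (0.09/2)·(-3.282000 + (-3.452764)) = -1.103064
t=0.090000, w=-1.103064:
  k1 = f(0.090000, -1.103064) = -3.461140
  k2 = f(0.180000, -1.414567) = -3.649478
  w ← -1.103064 + (0.09/2)·(-3.461140 + (-3.649478)) = -1.423042
t=0.180000, w=-1.423042:
  k1 = f(0.180000, -1.423042) = -3.658716
  k2 = f(0.270000, -1.752327) = -3.866436
  w ← -1.423042 + (0.09/2)·(-3.658716 + (-3.866436)) = -1.761674
w(0.27) ≈ -1.7617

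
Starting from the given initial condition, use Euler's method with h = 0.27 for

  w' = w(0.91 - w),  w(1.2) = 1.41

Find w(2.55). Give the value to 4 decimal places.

0.9853

Euler: w_{n+1} = w_n + h·f(t_n, w_n).
t=1.200000, w=1.410000: f=-0.705000 → w ← 1.410000 + 0.27·(-0.705000) = 1.219650
t=1.470000, w=1.219650: f=-0.377665 → w ← 1.219650 + 0.27·(-0.377665) = 1.117681
t=1.740000, w=1.117681: f=-0.232121 → w ← 1.117681 + 0.27·(-0.232121) = 1.055008
t=2.010000, w=1.055008: f=-0.152985 → w ← 1.055008 + 0.27·(-0.152985) = 1.013702
t=2.280000, w=1.013702: f=-0.105123 → w ← 1.013702 + 0.27·(-0.105123) = 0.985319
w(2.55) ≈ 0.9853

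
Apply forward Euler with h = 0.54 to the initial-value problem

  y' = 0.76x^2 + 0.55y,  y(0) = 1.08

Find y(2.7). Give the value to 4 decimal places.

8.3420

Euler: y_{n+1} = y_n + h·f(x_n, y_n).
x=0.000000, y=1.080000: f=0.594000 → y ← 1.080000 + 0.54·0.594000 = 1.400760
x=0.540000, y=1.400760: f=0.992034 → y ← 1.400760 + 0.54·0.992034 = 1.936458
x=1.080000, y=1.936458: f=1.951516 → y ← 1.936458 + 0.54·1.951516 = 2.990277
x=1.620000, y=2.990277: f=3.639196 → y ← 2.990277 + 0.54·3.639196 = 4.955443
x=2.160000, y=4.955443: f=6.271350 → y ← 4.955443 + 0.54·6.271350 = 8.341972
y(2.7) ≈ 8.3420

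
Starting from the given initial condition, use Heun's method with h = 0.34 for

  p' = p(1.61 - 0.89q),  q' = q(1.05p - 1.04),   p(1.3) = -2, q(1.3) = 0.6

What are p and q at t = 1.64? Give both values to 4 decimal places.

-3.1303, 0.3067

Heun on (p,q): k1 = f(t_n, state_n); k2 = f(t_n + h, state_n + h·k1); state_{n+1} = state_n + (h/2)·(k1 + k2).
1.300000: (-2.000000, 0.600000)
  k1 = (-2.152000, -1.884000)
  predictor → (-2.731680, -0.040560)
  k2 = (-4.496614, 0.158519)
  → (-3.130264, 0.306668)
(p(1.64), q(1.64)) ≈ (-3.1303, 0.3067)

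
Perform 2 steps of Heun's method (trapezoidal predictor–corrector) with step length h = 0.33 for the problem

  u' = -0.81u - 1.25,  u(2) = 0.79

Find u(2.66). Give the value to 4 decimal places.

-0.1655

Heun: k1 = f(x_n, u_n); k2 = f(x_n + h, u_n + h·k1); u_{n+1} = u_n + (h/2)·(k1 + k2).
x=2.000000, u=0.790000:
  k1 = f(2.000000, 0.790000) = -1.889900
  k2 = f(2.330000, 0.166333) = -1.384730
  u ← 0.790000 + (0.33/2)·(-1.889900 + (-1.384730)) = 0.249686
x=2.330000, u=0.249686:
  k1 = f(2.330000, 0.249686) = -1.452246
  k2 = f(2.660000, -0.229555) = -1.064060
  u ← 0.249686 + (0.33/2)·(-1.452246 + (-1.064060)) = -0.165504
u(2.66) ≈ -0.1655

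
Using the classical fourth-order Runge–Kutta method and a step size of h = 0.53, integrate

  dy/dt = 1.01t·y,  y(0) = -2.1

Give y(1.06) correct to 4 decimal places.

RK4: k1 = f(t_n, y_n); k2 = f(t_n + h/2, y_n + (h/2)·k1); k3 = f(t_n + h/2, y_n + (h/2)·k2); k4 = f(t_n + h, y_n + h·k3); y_{n+1} = y_n + (h/6)·(k1 + 2k2 + 2k3 + k4).
t=0.000000, y=-2.100000:
  k1 = f(0.000000, -2.100000) = 0.000000
  k2 = f(0.265000, -2.100000) = -0.562065
  k3 = f(0.265000, -2.248947) = -0.601931
  k4 = f(0.530000, -2.419023) = -1.294903
  y ← -2.100000 + (0.53/6)·(k1 + 2k2 + 2k3 + k4) = -2.420022
t=0.530000, y=-2.420022:
  k1 = f(0.530000, -2.420022) = -1.295438
  k2 = f(0.795000, -2.763313) = -2.218803
  k3 = f(0.795000, -3.008005) = -2.415278
  k4 = f(1.060000, -3.700120) = -3.961348
  y ← -2.420022 + (0.53/6)·(k1 + 2k2 + 2k3 + k4) = -3.703059
y(1.06) ≈ -3.7031

-3.7031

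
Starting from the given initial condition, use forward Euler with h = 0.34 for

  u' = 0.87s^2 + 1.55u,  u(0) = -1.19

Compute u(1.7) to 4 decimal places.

-8.4219

Euler: u_{n+1} = u_n + h·f(s_n, u_n).
s=0.000000, u=-1.190000: f=-1.844500 → u ← -1.190000 + 0.34·(-1.844500) = -1.817130
s=0.340000, u=-1.817130: f=-2.715979 → u ← -1.817130 + 0.34·(-2.715979) = -2.740563
s=0.680000, u=-2.740563: f=-3.845585 → u ← -2.740563 + 0.34·(-3.845585) = -4.048062
s=1.020000, u=-4.048062: f=-5.369348 → u ← -4.048062 + 0.34·(-5.369348) = -5.873640
s=1.360000, u=-5.873640: f=-7.494990 → u ← -5.873640 + 0.34·(-7.494990) = -8.421937
u(1.7) ≈ -8.4219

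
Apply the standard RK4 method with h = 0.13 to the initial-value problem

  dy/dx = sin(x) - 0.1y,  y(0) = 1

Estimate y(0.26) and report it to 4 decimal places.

1.0077

RK4: k1 = f(x_n, y_n); k2 = f(x_n + h/2, y_n + (h/2)·k1); k3 = f(x_n + h/2, y_n + (h/2)·k2); k4 = f(x_n + h, y_n + h·k3); y_{n+1} = y_n + (h/6)·(k1 + 2k2 + 2k3 + k4).
x=0.000000, y=1.000000:
  k1 = f(0.000000, 1.000000) = -0.100000
  k2 = f(0.065000, 0.993500) = -0.034396
  k3 = f(0.065000, 0.997764) = -0.034822
  k4 = f(0.130000, 0.995473) = 0.030087
  y ← 1.000000 + (0.13/6)·(k1 + 2k2 + 2k3 + k4) = 0.995486
x=0.130000, y=0.995486:
  k1 = f(0.130000, 0.995486) = 0.030086
  k2 = f(0.195000, 0.997441) = 0.094022
  k3 = f(0.195000, 1.001597) = 0.093607
  k4 = f(0.260000, 1.007655) = 0.156315
  y ← 0.995486 + (0.13/6)·(k1 + 2k2 + 2k3 + k4) = 1.007655
y(0.26) ≈ 1.0077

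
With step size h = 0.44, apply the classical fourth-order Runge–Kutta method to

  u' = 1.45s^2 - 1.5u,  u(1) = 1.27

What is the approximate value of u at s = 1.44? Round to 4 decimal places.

RK4: k1 = f(s_n, u_n); k2 = f(s_n + h/2, u_n + (h/2)·k1); k3 = f(s_n + h/2, u_n + (h/2)·k2); k4 = f(s_n + h, u_n + h·k3); u_{n+1} = u_n + (h/6)·(k1 + 2k2 + 2k3 + k4).
s=1.000000, u=1.270000:
  k1 = f(1.000000, 1.270000) = -0.455000
  k2 = f(1.220000, 1.169900) = 0.403330
  k3 = f(1.220000, 1.358733) = 0.120081
  k4 = f(1.440000, 1.322836) = 1.022466
  u ← 1.270000 + (0.44/6)·(k1 + 2k2 + 2k3 + k4) = 1.388381
u(1.44) ≈ 1.3884

1.3884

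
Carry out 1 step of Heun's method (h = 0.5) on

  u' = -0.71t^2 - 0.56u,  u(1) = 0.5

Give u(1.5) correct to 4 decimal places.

-0.1476

Heun: k1 = f(t_n, u_n); k2 = f(t_n + h, u_n + h·k1); u_{n+1} = u_n + (h/2)·(k1 + k2).
t=1.000000, u=0.500000:
  k1 = f(1.000000, 0.500000) = -0.990000
  k2 = f(1.500000, 0.005000) = -1.600300
  u ← 0.500000 + (0.5/2)·(-0.990000 + (-1.600300)) = -0.147575
u(1.5) ≈ -0.1476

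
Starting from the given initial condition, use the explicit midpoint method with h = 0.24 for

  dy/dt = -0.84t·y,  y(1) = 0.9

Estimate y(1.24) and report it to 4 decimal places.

Midpoint: k1 = f(t_n, y_n); k2 = f(t_n + h/2, y_n + (h/2)·k1); y_{n+1} = y_n + h·k2.
t=1.000000, y=0.900000:
  k1 = f(1.000000, 0.900000) = -0.756000
  k2 = f(1.120000, 0.809280) = -0.761371
  y ← 0.900000 + 0.24·(-0.761371) = 0.717271
y(1.24) ≈ 0.7173

0.7173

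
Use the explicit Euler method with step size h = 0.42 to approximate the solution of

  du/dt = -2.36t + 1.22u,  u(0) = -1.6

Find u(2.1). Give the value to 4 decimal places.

Euler: u_{n+1} = u_n + h·f(t_n, u_n).
t=0.000000, u=-1.600000: f=-1.952000 → u ← -1.600000 + 0.42·(-1.952000) = -2.419840
t=0.420000, u=-2.419840: f=-3.943405 → u ← -2.419840 + 0.42·(-3.943405) = -4.076070
t=0.840000, u=-4.076070: f=-6.955205 → u ← -4.076070 + 0.42·(-6.955205) = -6.997256
t=1.260000, u=-6.997256: f=-11.510253 → u ← -6.997256 + 0.42·(-11.510253) = -11.831562
t=1.680000, u=-11.831562: f=-18.399306 → u ← -11.831562 + 0.42·(-18.399306) = -19.559271
u(2.1) ≈ -19.5593

-19.5593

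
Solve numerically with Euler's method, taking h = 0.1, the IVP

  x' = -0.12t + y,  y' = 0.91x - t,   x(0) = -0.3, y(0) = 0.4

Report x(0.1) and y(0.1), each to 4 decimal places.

Euler on (x,y): x_{n+1} = x_n + h·x', y_{n+1} = y_n + h·y'.
0.000000: (-0.300000, 0.400000); f=(0.400000, -0.273000) → (-0.260000, 0.372700)
(x(0.1), y(0.1)) ≈ (-0.2600, 0.3727)

-0.2600, 0.3727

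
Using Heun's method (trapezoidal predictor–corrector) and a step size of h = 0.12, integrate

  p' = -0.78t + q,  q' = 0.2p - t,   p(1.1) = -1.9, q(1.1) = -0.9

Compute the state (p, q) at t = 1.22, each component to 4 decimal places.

Heun on (p,q): k1 = f(t_n, state_n); k2 = f(t_n + h, state_n + h·k1); state_{n+1} = state_n + (h/2)·(k1 + k2).
1.100000: (-1.900000, -0.900000)
  k1 = (-1.758000, -1.480000)
  predictor → (-2.110960, -1.077600)
  k2 = (-2.029200, -1.642192)
  → (-2.127232, -1.087332)
(p(1.22), q(1.22)) ≈ (-2.1272, -1.0873)

-2.1272, -1.0873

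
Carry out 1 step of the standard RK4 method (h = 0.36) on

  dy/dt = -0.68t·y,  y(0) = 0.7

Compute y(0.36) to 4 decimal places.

0.6698

RK4: k1 = f(t_n, y_n); k2 = f(t_n + h/2, y_n + (h/2)·k1); k3 = f(t_n + h/2, y_n + (h/2)·k2); k4 = f(t_n + h, y_n + h·k3); y_{n+1} = y_n + (h/6)·(k1 + 2k2 + 2k3 + k4).
t=0.000000, y=0.700000:
  k1 = f(0.000000, 0.700000) = 0.000000
  k2 = f(0.180000, 0.700000) = -0.085680
  k3 = f(0.180000, 0.684578) = -0.083792
  k4 = f(0.360000, 0.669835) = -0.163976
  y ← 0.700000 + (0.36/6)·(k1 + 2k2 + 2k3 + k4) = 0.669825
y(0.36) ≈ 0.6698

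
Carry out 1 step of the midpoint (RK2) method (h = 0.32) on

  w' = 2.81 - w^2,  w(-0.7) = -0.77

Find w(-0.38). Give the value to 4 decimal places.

0.0740

Midpoint: k1 = f(s_n, w_n); k2 = f(s_n + h/2, w_n + (h/2)·k1); w_{n+1} = w_n + h·k2.
s=-0.700000, w=-0.770000:
  k1 = f(-0.700000, -0.770000) = 2.217100
  k2 = f(-0.540000, -0.415264) = 2.637556
  w ← -0.770000 + 0.32·2.637556 = 0.074018
w(-0.38) ≈ 0.0740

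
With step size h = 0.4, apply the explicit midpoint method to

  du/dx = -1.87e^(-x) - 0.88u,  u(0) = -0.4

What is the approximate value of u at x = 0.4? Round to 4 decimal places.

-0.7647

Midpoint: k1 = f(x_n, u_n); k2 = f(x_n + h/2, u_n + (h/2)·k1); u_{n+1} = u_n + h·k2.
x=0.000000, u=-0.400000:
  k1 = f(0.000000, -0.400000) = -1.518000
  k2 = f(0.200000, -0.703600) = -0.911859
  u ← -0.400000 + 0.4·(-0.911859) = -0.764743
u(0.4) ≈ -0.7647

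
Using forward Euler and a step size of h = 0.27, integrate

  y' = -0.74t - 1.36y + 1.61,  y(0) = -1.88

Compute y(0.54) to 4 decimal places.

Euler: y_{n+1} = y_n + h·f(t_n, y_n).
t=0.000000, y=-1.880000: f=4.166800 → y ← -1.880000 + 0.27·4.166800 = -0.754964
t=0.270000, y=-0.754964: f=2.436951 → y ← -0.754964 + 0.27·2.436951 = -0.096987
y(0.54) ≈ -0.0970

-0.0970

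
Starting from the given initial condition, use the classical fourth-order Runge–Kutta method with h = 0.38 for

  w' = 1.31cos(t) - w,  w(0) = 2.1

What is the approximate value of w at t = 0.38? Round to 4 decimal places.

1.8394

RK4: k1 = f(t_n, w_n); k2 = f(t_n + h/2, w_n + (h/2)·k1); k3 = f(t_n + h/2, w_n + (h/2)·k2); k4 = f(t_n + h, w_n + h·k3); w_{n+1} = w_n + (h/6)·(k1 + 2k2 + 2k3 + k4).
t=0.000000, w=2.100000:
  k1 = f(0.000000, 2.100000) = -0.790000
  k2 = f(0.190000, 1.949900) = -0.663474
  k3 = f(0.190000, 1.973940) = -0.687514
  k4 = f(0.380000, 1.838745) = -0.622194
  w ← 2.100000 + (0.38/6)·(k1 + 2k2 + 2k3 + k4) = 1.839436
w(0.38) ≈ 1.8394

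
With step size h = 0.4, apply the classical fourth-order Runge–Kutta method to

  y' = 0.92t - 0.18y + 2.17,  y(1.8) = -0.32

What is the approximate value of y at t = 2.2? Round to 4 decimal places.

1.2507

RK4: k1 = f(t_n, y_n); k2 = f(t_n + h/2, y_n + (h/2)·k1); k3 = f(t_n + h/2, y_n + (h/2)·k2); k4 = f(t_n + h, y_n + h·k3); y_{n+1} = y_n + (h/6)·(k1 + 2k2 + 2k3 + k4).
t=1.800000, y=-0.320000:
  k1 = f(1.800000, -0.320000) = 3.883600
  k2 = f(2.000000, 0.456720) = 3.927790
  k3 = f(2.000000, 0.465558) = 3.926200
  k4 = f(2.200000, 1.250480) = 3.968914
  y ← -0.320000 + (0.4/6)·(k1 + 2k2 + 2k3 + k4) = 1.250700
y(2.2) ≈ 1.2507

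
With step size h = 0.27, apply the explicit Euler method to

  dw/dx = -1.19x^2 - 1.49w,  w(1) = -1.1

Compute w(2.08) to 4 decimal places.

Euler: w_{n+1} = w_n + h·f(x_n, w_n).
x=1.000000, w=-1.100000: f=0.449000 → w ← -1.100000 + 0.27·0.449000 = -0.978770
x=1.270000, w=-0.978770: f=-0.460984 → w ← -0.978770 + 0.27·(-0.460984) = -1.103236
x=1.540000, w=-1.103236: f=-1.178383 → w ← -1.103236 + 0.27·(-1.178383) = -1.421399
x=1.810000, w=-1.421399: f=-1.780674 → w ← -1.421399 + 0.27·(-1.780674) = -1.902181
w(2.08) ≈ -1.9022

-1.9022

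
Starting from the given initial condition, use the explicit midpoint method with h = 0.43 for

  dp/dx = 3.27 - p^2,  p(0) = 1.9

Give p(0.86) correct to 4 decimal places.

1.8505

Midpoint: k1 = f(x_n, p_n); k2 = f(x_n + h/2, p_n + (h/2)·k1); p_{n+1} = p_n + h·k2.
x=0.000000, p=1.900000:
  k1 = f(0.000000, 1.900000) = -0.340000
  k2 = f(0.215000, 1.826900) = -0.067564
  p ← 1.900000 + 0.43·(-0.067564) = 1.870948
x=0.430000, p=1.870948:
  k1 = f(0.430000, 1.870948) = -0.230445
  k2 = f(0.645000, 1.821402) = -0.047505
  p ← 1.870948 + 0.43·(-0.047505) = 1.850520
p(0.86) ≈ 1.8505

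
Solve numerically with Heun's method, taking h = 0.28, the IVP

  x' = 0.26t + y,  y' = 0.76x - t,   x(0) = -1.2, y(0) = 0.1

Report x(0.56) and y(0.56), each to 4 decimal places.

-1.2673, -0.5676

Heun on (x,y): k1 = f(t_n, state_n); k2 = f(t_n + h, state_n + h·k1); state_{n+1} = state_n + (h/2)·(k1 + k2).
0.000000: (-1.200000, 0.100000)
  k1 = (0.100000, -0.912000)
  predictor → (-1.172000, -0.155360)
  k2 = (-0.082560, -1.170720)
  → (-1.197558, -0.191581)
0.280000: (-1.197558, -0.191581)
  k1 = (-0.118781, -1.190144)
  predictor → (-1.230817, -0.524821)
  k2 = (-0.379221, -1.495421)
  → (-1.267279, -0.567560)
(x(0.56), y(0.56)) ≈ (-1.2673, -0.5676)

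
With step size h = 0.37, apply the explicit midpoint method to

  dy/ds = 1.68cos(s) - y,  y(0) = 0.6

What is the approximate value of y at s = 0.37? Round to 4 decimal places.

Midpoint: k1 = f(s_n, y_n); k2 = f(s_n + h/2, y_n + (h/2)·k1); y_{n+1} = y_n + h·k2.
s=0.000000, y=0.600000:
  k1 = f(0.000000, 0.600000) = 1.080000
  k2 = f(0.185000, 0.799800) = 0.851533
  y ← 0.600000 + 0.37·0.851533 = 0.915067
y(0.37) ≈ 0.9151

0.9151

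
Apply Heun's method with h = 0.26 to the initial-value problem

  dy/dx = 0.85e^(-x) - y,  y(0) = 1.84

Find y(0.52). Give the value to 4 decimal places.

Heun: k1 = f(x_n, y_n); k2 = f(x_n + h, y_n + h·k1); y_{n+1} = y_n + (h/2)·(k1 + k2).
x=0.000000, y=1.840000:
  k1 = f(0.000000, 1.840000) = -0.990000
  k2 = f(0.260000, 1.582600) = -0.927206
  y ← 1.840000 + (0.26/2)·(-0.990000 + (-0.927206)) = 1.590763
x=0.260000, y=1.590763:
  k1 = f(0.260000, 1.590763) = -0.935369
  k2 = f(0.520000, 1.347567) = -0.842225
  y ← 1.590763 + (0.26/2)·(-0.935369 + (-0.842225)) = 1.359676
y(0.52) ≈ 1.3597

1.3597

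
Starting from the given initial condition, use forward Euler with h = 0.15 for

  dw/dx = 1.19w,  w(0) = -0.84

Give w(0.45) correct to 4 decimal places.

Euler: w_{n+1} = w_n + h·f(x_n, w_n).
x=0.000000, w=-0.840000: f=-0.999600 → w ← -0.840000 + 0.15·(-0.999600) = -0.989940
x=0.150000, w=-0.989940: f=-1.178029 → w ← -0.989940 + 0.15·(-1.178029) = -1.166644
x=0.300000, w=-1.166644: f=-1.388307 → w ← -1.166644 + 0.15·(-1.388307) = -1.374890
w(0.45) ≈ -1.3749

-1.3749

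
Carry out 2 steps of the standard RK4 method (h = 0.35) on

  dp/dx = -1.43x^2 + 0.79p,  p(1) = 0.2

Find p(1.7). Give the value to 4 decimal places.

RK4: k1 = f(x_n, p_n); k2 = f(x_n + h/2, p_n + (h/2)·k1); k3 = f(x_n + h/2, p_n + (h/2)·k2); k4 = f(x_n + h, p_n + h·k3); p_{n+1} = p_n + (h/6)·(k1 + 2k2 + 2k3 + k4).
x=1.000000, p=0.200000:
  k1 = f(1.000000, 0.200000) = -1.272000
  k2 = f(1.175000, -0.022600) = -1.992148
  k3 = f(1.175000, -0.148626) = -2.091708
  k4 = f(1.350000, -0.532098) = -3.026532
  p ← 0.200000 + (0.35/6)·(k1 + 2k2 + 2k3 + k4) = -0.527198
x=1.350000, p=-0.527198:
  k1 = f(1.350000, -0.527198) = -3.022661
  k2 = f(1.525000, -1.056163) = -4.160013
  k3 = f(1.525000, -1.255200) = -4.317252
  k4 = f(1.700000, -2.038236) = -5.742906
  p ← -0.527198 + (0.35/6)·(k1 + 2k2 + 2k3 + k4) = -2.027537
p(1.7) ≈ -2.0275

-2.0275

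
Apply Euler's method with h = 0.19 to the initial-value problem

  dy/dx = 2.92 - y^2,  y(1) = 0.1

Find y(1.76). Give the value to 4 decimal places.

1.6010

Euler: y_{n+1} = y_n + h·f(x_n, y_n).
x=1.000000, y=0.100000: f=2.910000 → y ← 0.100000 + 0.19·2.910000 = 0.652900
x=1.190000, y=0.652900: f=2.493722 → y ← 0.652900 + 0.19·2.493722 = 1.126707
x=1.380000, y=1.126707: f=1.650531 → y ← 1.126707 + 0.19·1.650531 = 1.440308
x=1.570000, y=1.440308: f=0.845513 → y ← 1.440308 + 0.19·0.845513 = 1.600955
y(1.76) ≈ 1.6010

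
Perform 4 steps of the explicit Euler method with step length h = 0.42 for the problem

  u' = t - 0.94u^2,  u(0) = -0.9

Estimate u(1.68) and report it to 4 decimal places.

Euler: u_{n+1} = u_n + h·f(t_n, u_n).
t=0.000000, u=-0.900000: f=-0.761400 → u ← -0.900000 + 0.42·(-0.761400) = -1.219788
t=0.420000, u=-1.219788: f=-0.978610 → u ← -1.219788 + 0.42·(-0.978610) = -1.630804
t=0.840000, u=-1.630804: f=-1.659951 → u ← -1.630804 + 0.42·(-1.659951) = -2.327983
t=1.260000, u=-2.327983: f=-3.834336 → u ← -2.327983 + 0.42·(-3.834336) = -3.938405
u(1.68) ≈ -3.9384

-3.9384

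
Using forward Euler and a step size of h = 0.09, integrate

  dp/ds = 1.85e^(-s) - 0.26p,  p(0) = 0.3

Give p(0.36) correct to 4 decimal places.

Euler: p_{n+1} = p_n + h·f(s_n, p_n).
s=0.000000, p=0.300000: f=1.772000 → p ← 0.300000 + 0.09·1.772000 = 0.459480
s=0.090000, p=0.459480: f=1.571308 → p ← 0.459480 + 0.09·1.571308 = 0.600898
s=0.180000, p=0.600898: f=1.389016 → p ← 0.600898 + 0.09·1.389016 = 0.725909
s=0.270000, p=0.725909: f=1.223516 → p ← 0.725909 + 0.09·1.223516 = 0.836026
p(0.36) ≈ 0.8360

0.8360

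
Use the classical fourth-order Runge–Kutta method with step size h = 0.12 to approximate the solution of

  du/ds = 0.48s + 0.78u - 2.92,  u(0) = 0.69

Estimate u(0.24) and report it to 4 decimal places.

0.0761

RK4: k1 = f(s_n, u_n); k2 = f(s_n + h/2, u_n + (h/2)·k1); k3 = f(s_n + h/2, u_n + (h/2)·k2); k4 = f(s_n + h, u_n + h·k3); u_{n+1} = u_n + (h/6)·(k1 + 2k2 + 2k3 + k4).
s=0.000000, u=0.690000:
  k1 = f(0.000000, 0.690000) = -2.381800
  k2 = f(0.060000, 0.547092) = -2.464468
  k3 = f(0.060000, 0.542132) = -2.468337
  k4 = f(0.120000, 0.393800) = -2.555236
  u ← 0.690000 + (0.12/6)·(k1 + 2k2 + 2k3 + k4) = 0.393947
s=0.120000, u=0.393947:
  k1 = f(0.120000, 0.393947) = -2.555121
  k2 = f(0.180000, 0.240640) = -2.645901
  k3 = f(0.180000, 0.235193) = -2.650149
  k4 = f(0.240000, 0.075929) = -2.745575
  u ← 0.393947 + (0.12/6)·(k1 + 2k2 + 2k3 + k4) = 0.076091
u(0.24) ≈ 0.0761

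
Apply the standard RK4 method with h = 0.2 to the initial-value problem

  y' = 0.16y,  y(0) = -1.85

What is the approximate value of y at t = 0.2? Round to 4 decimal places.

-1.9102

RK4: k1 = f(t_n, y_n); k2 = f(t_n + h/2, y_n + (h/2)·k1); k3 = f(t_n + h/2, y_n + (h/2)·k2); k4 = f(t_n + h, y_n + h·k3); y_{n+1} = y_n + (h/6)·(k1 + 2k2 + 2k3 + k4).
t=0.000000, y=-1.850000:
  k1 = f(0.000000, -1.850000) = -0.296000
  k2 = f(0.100000, -1.879600) = -0.300736
  k3 = f(0.100000, -1.880074) = -0.300812
  k4 = f(0.200000, -1.910162) = -0.305626
  y ← -1.850000 + (0.2/6)·(k1 + 2k2 + 2k3 + k4) = -1.910157
y(0.2) ≈ -1.9102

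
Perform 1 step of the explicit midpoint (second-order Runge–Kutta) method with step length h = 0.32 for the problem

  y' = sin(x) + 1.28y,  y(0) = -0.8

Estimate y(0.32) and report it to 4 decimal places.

-1.1438

Midpoint: k1 = f(x_n, y_n); k2 = f(x_n + h/2, y_n + (h/2)·k1); y_{n+1} = y_n + h·k2.
x=0.000000, y=-0.800000:
  k1 = f(0.000000, -0.800000) = -1.024000
  k2 = f(0.160000, -0.963840) = -1.074397
  y ← -0.800000 + 0.32·(-1.074397) = -1.143807
y(0.32) ≈ -1.1438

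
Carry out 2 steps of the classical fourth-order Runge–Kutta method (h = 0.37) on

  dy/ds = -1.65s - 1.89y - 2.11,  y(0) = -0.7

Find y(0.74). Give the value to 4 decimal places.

RK4: k1 = f(s_n, y_n); k2 = f(s_n + h/2, y_n + (h/2)·k1); k3 = f(s_n + h/2, y_n + (h/2)·k2); k4 = f(s_n + h, y_n + h·k3); y_{n+1} = y_n + (h/6)·(k1 + 2k2 + 2k3 + k4).
s=0.000000, y=-0.700000:
  k1 = f(0.000000, -0.700000) = -0.787000
  k2 = f(0.185000, -0.845595) = -0.817075
  k3 = f(0.185000, -0.851159) = -0.806560
  k4 = f(0.370000, -0.998427) = -0.833473
  y ← -0.700000 + (0.37/6)·(k1 + 2k2 + 2k3 + k4) = -1.000177
s=0.370000, y=-1.000177:
  k1 = f(0.370000, -1.000177) = -0.830165
  k2 = f(0.555000, -1.153758) = -0.845148
  k3 = f(0.555000, -1.156530) = -0.839909
  k4 = f(0.740000, -1.310944) = -0.853316
  y ← -1.000177 + (0.37/6)·(k1 + 2k2 + 2k3 + k4) = -1.311816
y(0.74) ≈ -1.3118

-1.3118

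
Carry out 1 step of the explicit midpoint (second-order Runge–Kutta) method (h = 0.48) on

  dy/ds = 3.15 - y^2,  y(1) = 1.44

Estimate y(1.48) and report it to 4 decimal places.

1.5675

Midpoint: k1 = f(s_n, y_n); k2 = f(s_n + h/2, y_n + (h/2)·k1); y_{n+1} = y_n + h·k2.
s=1.000000, y=1.440000:
  k1 = f(1.000000, 1.440000) = 1.076400
  k2 = f(1.240000, 1.698336) = 0.265655
  y ← 1.440000 + 0.48·0.265655 = 1.567514
y(1.48) ≈ 1.5675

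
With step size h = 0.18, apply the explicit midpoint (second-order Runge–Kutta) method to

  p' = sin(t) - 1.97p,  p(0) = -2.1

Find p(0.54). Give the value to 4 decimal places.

-0.6410

Midpoint: k1 = f(t_n, p_n); k2 = f(t_n + h/2, p_n + (h/2)·k1); p_{n+1} = p_n + h·k2.
t=0.000000, p=-2.100000:
  k1 = f(0.000000, -2.100000) = 4.137000
  k2 = f(0.090000, -1.727670) = 3.493388
  p ← -2.100000 + 0.18·3.493388 = -1.471190
t=0.180000, p=-1.471190:
  k1 = f(0.180000, -1.471190) = 3.077274
  k2 = f(0.270000, -1.194235) = 2.619375
  p ← -1.471190 + 0.18·2.619375 = -0.999703
t=0.360000, p=-0.999703:
  k1 = f(0.360000, -0.999703) = 2.321688
  k2 = f(0.450000, -0.790751) = 1.992744
  p ← -0.999703 + 0.18·1.992744 = -0.641009
p(0.54) ≈ -0.6410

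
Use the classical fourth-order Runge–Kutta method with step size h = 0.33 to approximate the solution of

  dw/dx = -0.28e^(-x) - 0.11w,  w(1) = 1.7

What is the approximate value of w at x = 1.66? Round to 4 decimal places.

RK4: k1 = f(x_n, w_n); k2 = f(x_n + h/2, w_n + (h/2)·k1); k3 = f(x_n + h/2, w_n + (h/2)·k2); k4 = f(x_n + h, w_n + h·k3); w_{n+1} = w_n + (h/6)·(k1 + 2k2 + 2k3 + k4).
x=1.000000, w=1.700000:
  k1 = f(1.000000, 1.700000) = -0.290006
  k2 = f(1.165000, 1.652149) = -0.269075
  k3 = f(1.165000, 1.655603) = -0.269455
  k4 = f(1.330000, 1.611080) = -0.251272
  w ← 1.700000 + (0.33/6)·(k1 + 2k2 + 2k3 + k4) = 1.610991
x=1.330000, w=1.610991:
  k1 = f(1.330000, 1.610991) = -0.251263
  k2 = f(1.495000, 1.569533) = -0.235438
  k3 = f(1.495000, 1.572144) = -0.235725
  k4 = f(1.660000, 1.533202) = -0.221891
  w ← 1.610991 + (0.33/6)·(k1 + 2k2 + 2k3 + k4) = 1.533140
w(1.66) ≈ 1.5331

1.5331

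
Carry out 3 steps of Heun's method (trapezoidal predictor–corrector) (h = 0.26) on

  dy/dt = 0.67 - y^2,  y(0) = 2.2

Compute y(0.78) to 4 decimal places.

1.0995

Heun: k1 = f(t_n, y_n); k2 = f(t_n + h, y_n + h·k1); y_{n+1} = y_n + (h/2)·(k1 + k2).
t=0.000000, y=2.200000:
  k1 = f(0.000000, 2.200000) = -4.170000
  k2 = f(0.260000, 1.115800) = -0.575010
  y ← 2.200000 + (0.26/2)·(-4.170000 + (-0.575010)) = 1.583149
t=0.260000, y=1.583149:
  k1 = f(0.260000, 1.583149) = -1.836360
  k2 = f(0.520000, 1.105695) = -0.552562
  y ← 1.583149 + (0.26/2)·(-1.836360 + (-0.552562)) = 1.272589
t=0.520000, y=1.272589:
  k1 = f(0.520000, 1.272589) = -0.949483
  k2 = f(0.780000, 1.025723) = -0.382109
  y ← 1.272589 + (0.26/2)·(-0.949483 + (-0.382109)) = 1.099482
y(0.78) ≈ 1.0995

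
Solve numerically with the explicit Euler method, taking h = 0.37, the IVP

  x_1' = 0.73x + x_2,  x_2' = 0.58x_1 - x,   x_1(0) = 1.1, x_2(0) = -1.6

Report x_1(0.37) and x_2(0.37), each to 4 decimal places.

0.5080, -1.3639

Euler on (x_1,x_2): x_1_{n+1} = x_1_n + h·x_1', x_2_{n+1} = x_2_n + h·x_2'.
0.000000: (1.100000, -1.600000); f=(-1.600000, 0.638000) → (0.508000, -1.363940)
(x_1(0.37), x_2(0.37)) ≈ (0.5080, -1.3639)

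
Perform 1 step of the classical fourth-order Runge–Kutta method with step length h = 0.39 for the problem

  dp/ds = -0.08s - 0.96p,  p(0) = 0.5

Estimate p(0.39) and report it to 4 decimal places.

RK4: k1 = f(s_n, p_n); k2 = f(s_n + h/2, p_n + (h/2)·k1); k3 = f(s_n + h/2, p_n + (h/2)·k2); k4 = f(s_n + h, p_n + h·k3); p_{n+1} = p_n + (h/6)·(k1 + 2k2 + 2k3 + k4).
s=0.000000, p=0.500000:
  k1 = f(0.000000, 0.500000) = -0.480000
  k2 = f(0.195000, 0.406400) = -0.405744
  k3 = f(0.195000, 0.420880) = -0.419645
  k4 = f(0.390000, 0.336339) = -0.354085
  p ← 0.500000 + (0.39/6)·(k1 + 2k2 + 2k3 + k4) = 0.338484
p(0.39) ≈ 0.3385

0.3385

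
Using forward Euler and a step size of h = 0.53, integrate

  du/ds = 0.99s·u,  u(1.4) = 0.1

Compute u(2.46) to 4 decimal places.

Euler: u_{n+1} = u_n + h·f(s_n, u_n).
s=1.400000, u=0.100000: f=0.138600 → u ← 0.100000 + 0.53·0.138600 = 0.173458
s=1.930000, u=0.173458: f=0.331426 → u ← 0.173458 + 0.53·0.331426 = 0.349114
u(2.46) ≈ 0.3491

0.3491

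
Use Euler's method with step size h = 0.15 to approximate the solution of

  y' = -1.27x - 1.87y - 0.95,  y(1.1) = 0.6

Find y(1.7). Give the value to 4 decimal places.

Euler: y_{n+1} = y_n + h·f(x_n, y_n).
x=1.100000, y=0.600000: f=-3.469000 → y ← 0.600000 + 0.15·(-3.469000) = 0.079650
x=1.250000, y=0.079650: f=-2.686445 → y ← 0.079650 + 0.15·(-2.686445) = -0.323317
x=1.400000, y=-0.323317: f=-2.123398 → y ← -0.323317 + 0.15·(-2.123398) = -0.641826
x=1.550000, y=-0.641826: f=-1.718285 → y ← -0.641826 + 0.15·(-1.718285) = -0.899569
y(1.7) ≈ -0.8996

-0.8996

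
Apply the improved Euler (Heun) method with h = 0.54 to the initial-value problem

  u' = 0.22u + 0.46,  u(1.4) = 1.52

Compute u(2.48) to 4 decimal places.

2.4861

Heun: k1 = f(t_n, u_n); k2 = f(t_n + h, u_n + h·k1); u_{n+1} = u_n + (h/2)·(k1 + k2).
t=1.400000, u=1.520000:
  k1 = f(1.400000, 1.520000) = 0.794400
  k2 = f(1.940000, 1.948976) = 0.888775
  u ← 1.520000 + (0.54/2)·(0.794400 + 0.888775) = 1.974457
t=1.940000, u=1.974457:
  k1 = f(1.940000, 1.974457) = 0.894381
  k2 = f(2.480000, 2.457423) = 1.000633
  u ← 1.974457 + (0.54/2)·(0.894381 + 1.000633) = 2.486111
u(2.48) ≈ 2.4861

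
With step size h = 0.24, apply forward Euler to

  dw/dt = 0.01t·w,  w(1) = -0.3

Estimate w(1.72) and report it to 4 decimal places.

Euler: w_{n+1} = w_n + h·f(t_n, w_n).
t=1.000000, w=-0.300000: f=-0.003000 → w ← -0.300000 + 0.24·(-0.003000) = -0.300720
t=1.240000, w=-0.300720: f=-0.003729 → w ← -0.300720 + 0.24·(-0.003729) = -0.301615
t=1.480000, w=-0.301615: f=-0.004464 → w ← -0.301615 + 0.24·(-0.004464) = -0.302686
w(1.72) ≈ -0.3027

-0.3027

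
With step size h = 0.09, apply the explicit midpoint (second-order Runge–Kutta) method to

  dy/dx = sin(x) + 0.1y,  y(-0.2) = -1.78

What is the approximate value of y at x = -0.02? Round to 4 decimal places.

Midpoint: k1 = f(x_n, y_n); k2 = f(x_n + h/2, y_n + (h/2)·k1); y_{n+1} = y_n + h·k2.
x=-0.200000, y=-1.780000:
  k1 = f(-0.200000, -1.780000) = -0.376669
  k2 = f(-0.155000, -1.796950) = -0.334075
  y ← -1.780000 + 0.09·(-0.334075) = -1.810067
x=-0.110000, y=-1.810067:
  k1 = f(-0.110000, -1.810067) = -0.290785
  k2 = f(-0.065000, -1.823152) = -0.247269
  y ← -1.810067 + 0.09·(-0.247269) = -1.832321
y(-0.02) ≈ -1.8323

-1.8323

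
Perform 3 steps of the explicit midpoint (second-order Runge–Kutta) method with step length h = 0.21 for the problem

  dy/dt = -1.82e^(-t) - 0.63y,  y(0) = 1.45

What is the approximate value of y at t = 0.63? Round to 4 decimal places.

0.2953

Midpoint: k1 = f(t_n, y_n); k2 = f(t_n + h/2, y_n + (h/2)·k1); y_{n+1} = y_n + h·k2.
t=0.000000, y=1.450000:
  k1 = f(0.000000, 1.450000) = -2.733500
  k2 = f(0.105000, 1.162983) = -2.371270
  y ← 1.450000 + 0.21·(-2.371270) = 0.952033
t=0.210000, y=0.952033:
  k1 = f(0.210000, 0.952033) = -2.075044
  k2 = f(0.315000, 0.734154) = -1.790733
  y ← 0.952033 + 0.21·(-1.790733) = 0.575980
t=0.420000, y=0.575980:
  k1 = f(0.420000, 0.575980) = -1.558692
  k2 = f(0.525000, 0.412317) = -1.336390
  y ← 0.575980 + 0.21·(-1.336390) = 0.295338
y(0.63) ≈ 0.2953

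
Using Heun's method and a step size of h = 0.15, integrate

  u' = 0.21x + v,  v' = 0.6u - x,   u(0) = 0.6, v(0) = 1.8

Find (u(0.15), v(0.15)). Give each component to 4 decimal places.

Heun on (u,v): k1 = f(x_n, state_n); k2 = f(x_n + h, state_n + h·k1); state_{n+1} = state_n + (h/2)·(k1 + k2).
0.000000: (0.600000, 1.800000)
  k1 = (1.800000, 0.360000)
  predictor → (0.870000, 1.854000)
  k2 = (1.885500, 0.372000)
  → (0.876413, 1.854900)
(u(0.15), v(0.15)) ≈ (0.8764, 1.8549)

0.8764, 1.8549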